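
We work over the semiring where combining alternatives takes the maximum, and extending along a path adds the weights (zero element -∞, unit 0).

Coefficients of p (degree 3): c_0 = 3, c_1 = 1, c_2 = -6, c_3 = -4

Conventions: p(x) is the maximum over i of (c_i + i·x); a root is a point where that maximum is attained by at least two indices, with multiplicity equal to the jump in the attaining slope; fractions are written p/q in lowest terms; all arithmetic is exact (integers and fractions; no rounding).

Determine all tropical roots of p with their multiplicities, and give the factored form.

hull edge (i=0, c=3) to (i=1, c=1): slope -2, span 1
hull edge (i=1, c=1) to (i=3, c=-4): slope -5/2, span 2
Factored form: p(x) = -4 ⊗ (x ⊕ 2) ⊗ (x ⊕ 5/2) ⊗ (x ⊕ 5/2)
Answer: roots = 2 (mult 1), 5/2 (mult 2)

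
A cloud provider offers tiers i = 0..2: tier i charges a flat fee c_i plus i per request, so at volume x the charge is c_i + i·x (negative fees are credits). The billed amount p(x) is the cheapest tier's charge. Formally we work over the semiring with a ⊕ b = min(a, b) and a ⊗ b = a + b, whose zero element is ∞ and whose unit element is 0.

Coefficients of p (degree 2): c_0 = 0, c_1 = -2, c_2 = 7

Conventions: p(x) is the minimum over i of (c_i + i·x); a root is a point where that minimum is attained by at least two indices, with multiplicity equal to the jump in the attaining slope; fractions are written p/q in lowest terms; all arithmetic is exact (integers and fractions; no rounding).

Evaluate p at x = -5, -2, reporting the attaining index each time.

p(-5) = min(0+0·(-5)=0, -2+1·(-5)=-7, 7+2·(-5)=-3) = -7 (attained by i=1)
p(-2) = min(0+0·(-2)=0, -2+1·(-2)=-4, 7+2·(-2)=3) = -4 (attained by i=1)
Answer: p(-5) = -7; p(-2) = -4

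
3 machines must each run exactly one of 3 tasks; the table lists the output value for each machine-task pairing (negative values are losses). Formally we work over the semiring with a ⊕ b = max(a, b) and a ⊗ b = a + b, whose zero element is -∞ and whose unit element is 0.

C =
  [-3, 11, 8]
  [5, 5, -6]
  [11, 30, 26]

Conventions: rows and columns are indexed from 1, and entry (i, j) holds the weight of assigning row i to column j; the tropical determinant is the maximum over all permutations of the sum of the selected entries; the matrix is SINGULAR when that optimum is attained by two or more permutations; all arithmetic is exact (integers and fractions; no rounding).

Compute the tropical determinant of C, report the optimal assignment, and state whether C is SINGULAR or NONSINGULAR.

σ = (1, 2, 3): (-3) + 5 + 26 = 28
σ = (1, 3, 2): (-3) + (-6) + 30 = 21
σ = (2, 1, 3): 11 + 5 + 26 = 42
σ = (2, 3, 1): 11 + (-6) + 11 = 16
σ = (3, 1, 2): 8 + 5 + 30 = 43
σ = (3, 2, 1): 8 + 5 + 11 = 24
Optimal value attained by: σ = (3, 1, 2).
Answer: det⊕(C) = 43; verdict: NONSINGULAR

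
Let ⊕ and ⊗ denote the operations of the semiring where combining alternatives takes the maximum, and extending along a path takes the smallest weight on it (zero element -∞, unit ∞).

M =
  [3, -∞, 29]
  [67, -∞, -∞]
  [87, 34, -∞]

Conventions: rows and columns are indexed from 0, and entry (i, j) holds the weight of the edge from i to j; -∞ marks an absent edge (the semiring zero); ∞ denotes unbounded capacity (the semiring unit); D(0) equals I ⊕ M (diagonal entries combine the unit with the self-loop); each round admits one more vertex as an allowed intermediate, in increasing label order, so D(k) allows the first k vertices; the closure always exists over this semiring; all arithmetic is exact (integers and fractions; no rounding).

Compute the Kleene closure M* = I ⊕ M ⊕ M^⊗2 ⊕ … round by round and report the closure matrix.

D(0):
  [∞, -∞, 29]
  [67, ∞, -∞]
  [87, 34, ∞]
D(1):
  [∞, -∞, 29]
  [67, ∞, 29]
  [87, 34, ∞]
D(2):
  [∞, -∞, 29]
  [67, ∞, 29]
  [87, 34, ∞]
D(3):
  [∞, 29, 29]
  [67, ∞, 29]
  [87, 34, ∞]
Answer: M* = [[∞, 29, 29], [67, ∞, 29], [87, 34, ∞]]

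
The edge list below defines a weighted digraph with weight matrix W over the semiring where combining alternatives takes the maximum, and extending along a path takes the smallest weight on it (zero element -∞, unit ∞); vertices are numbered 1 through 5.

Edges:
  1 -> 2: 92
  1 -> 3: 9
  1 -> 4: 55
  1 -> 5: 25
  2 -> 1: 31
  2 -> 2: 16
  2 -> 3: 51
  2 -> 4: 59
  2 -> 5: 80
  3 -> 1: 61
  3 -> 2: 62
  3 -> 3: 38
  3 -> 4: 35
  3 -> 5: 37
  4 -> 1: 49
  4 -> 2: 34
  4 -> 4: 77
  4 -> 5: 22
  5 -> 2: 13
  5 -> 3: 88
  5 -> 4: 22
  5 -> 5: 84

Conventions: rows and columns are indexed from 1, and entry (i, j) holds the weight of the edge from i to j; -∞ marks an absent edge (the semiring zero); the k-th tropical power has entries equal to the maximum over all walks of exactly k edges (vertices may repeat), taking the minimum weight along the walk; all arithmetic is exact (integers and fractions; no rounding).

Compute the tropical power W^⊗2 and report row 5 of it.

W^⊗2:
  [49, 34, 51, 59, 80]
  [51, 51, 80, 59, 80]
  [38, 61, 51, 59, 62]
  [49, 49, 34, 77, 34]
  [61, 62, 84, 35, 84]
Answer: row 5 of W^⊗2 = [61, 62, 84, 35, 84]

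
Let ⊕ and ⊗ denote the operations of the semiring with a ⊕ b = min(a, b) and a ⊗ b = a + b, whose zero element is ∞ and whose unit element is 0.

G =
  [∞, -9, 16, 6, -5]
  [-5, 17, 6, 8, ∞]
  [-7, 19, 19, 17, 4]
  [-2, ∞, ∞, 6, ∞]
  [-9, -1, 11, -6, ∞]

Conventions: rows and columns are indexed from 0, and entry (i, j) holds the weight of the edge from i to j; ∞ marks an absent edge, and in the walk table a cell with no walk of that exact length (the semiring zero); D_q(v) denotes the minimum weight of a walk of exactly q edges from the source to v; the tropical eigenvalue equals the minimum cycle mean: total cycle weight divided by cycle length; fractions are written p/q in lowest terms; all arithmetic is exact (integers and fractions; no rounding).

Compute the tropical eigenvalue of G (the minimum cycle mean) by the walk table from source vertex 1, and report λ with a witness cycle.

q=0: [∞, 0, ∞, ∞, ∞]
q=1: [-5, 17, 6, 8, ∞]
q=2: [-1, -14, 11, 1, -10]
q=3: [-19, -11, -8, -16, -6]
q=4: [-18, -28, -5, -13, -24]
q=5: [-33, -27, -22, -30, -23]
Optimal cycle mean attained by: cycle 0->1->0, total (-9) + (-5), length 2.
Answer: λ = -7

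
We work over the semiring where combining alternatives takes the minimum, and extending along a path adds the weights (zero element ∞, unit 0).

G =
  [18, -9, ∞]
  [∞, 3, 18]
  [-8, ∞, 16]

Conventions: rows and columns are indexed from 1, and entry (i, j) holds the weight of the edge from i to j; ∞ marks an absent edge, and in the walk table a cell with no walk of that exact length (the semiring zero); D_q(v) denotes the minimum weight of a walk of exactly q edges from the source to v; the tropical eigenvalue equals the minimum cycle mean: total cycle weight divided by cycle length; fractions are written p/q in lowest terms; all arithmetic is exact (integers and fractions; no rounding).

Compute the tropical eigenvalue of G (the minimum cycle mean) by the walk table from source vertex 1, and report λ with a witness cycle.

q=0: [0, ∞, ∞]
q=1: [18, -9, ∞]
q=2: [36, -6, 9]
q=3: [1, -3, 12]
Optimal cycle mean attained by: cycle 1->2->3->1, total (-9) + 18 + (-8), length 3.
Answer: λ = 1/3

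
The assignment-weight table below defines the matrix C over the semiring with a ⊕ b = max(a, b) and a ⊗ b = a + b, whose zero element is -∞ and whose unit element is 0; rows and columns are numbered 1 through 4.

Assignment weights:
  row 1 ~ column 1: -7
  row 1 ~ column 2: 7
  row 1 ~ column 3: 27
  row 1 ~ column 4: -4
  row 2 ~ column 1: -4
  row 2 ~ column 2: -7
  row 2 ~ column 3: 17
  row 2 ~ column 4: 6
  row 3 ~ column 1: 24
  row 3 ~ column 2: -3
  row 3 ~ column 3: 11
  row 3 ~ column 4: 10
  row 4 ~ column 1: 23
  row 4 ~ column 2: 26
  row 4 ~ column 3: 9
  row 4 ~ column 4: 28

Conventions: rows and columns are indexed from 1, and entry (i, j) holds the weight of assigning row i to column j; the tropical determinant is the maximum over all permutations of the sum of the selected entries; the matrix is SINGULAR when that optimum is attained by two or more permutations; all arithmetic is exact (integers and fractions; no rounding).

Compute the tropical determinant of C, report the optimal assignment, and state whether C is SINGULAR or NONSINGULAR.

σ = (1, 2, 3, 4): (-7) + (-7) + 11 + 28 = 25
σ = (1, 2, 4, 3): (-7) + (-7) + 10 + 9 = 5
σ = (1, 3, 2, 4): (-7) + 17 + (-3) + 28 = 35
σ = (1, 3, 4, 2): (-7) + 17 + 10 + 26 = 46
σ = (1, 4, 2, 3): (-7) + 6 + (-3) + 9 = 5
σ = (1, 4, 3, 2): (-7) + 6 + 11 + 26 = 36
σ = (2, 1, 3, 4): 7 + (-4) + 11 + 28 = 42
σ = (2, 1, 4, 3): 7 + (-4) + 10 + 9 = 22
σ = (2, 3, 1, 4): 7 + 17 + 24 + 28 = 76
σ = (2, 3, 4, 1): 7 + 17 + 10 + 23 = 57
σ = (2, 4, 1, 3): 7 + 6 + 24 + 9 = 46
σ = (2, 4, 3, 1): 7 + 6 + 11 + 23 = 47
σ = (3, 1, 2, 4): 27 + (-4) + (-3) + 28 = 48
σ = (3, 1, 4, 2): 27 + (-4) + 10 + 26 = 59
σ = (3, 2, 1, 4): 27 + (-7) + 24 + 28 = 72
σ = (3, 2, 4, 1): 27 + (-7) + 10 + 23 = 53
σ = (3, 4, 1, 2): 27 + 6 + 24 + 26 = 83
σ = (3, 4, 2, 1): 27 + 6 + (-3) + 23 = 53
σ = (4, 1, 2, 3): (-4) + (-4) + (-3) + 9 = -2
σ = (4, 1, 3, 2): (-4) + (-4) + 11 + 26 = 29
σ = (4, 2, 1, 3): (-4) + (-7) + 24 + 9 = 22
σ = (4, 2, 3, 1): (-4) + (-7) + 11 + 23 = 23
σ = (4, 3, 1, 2): (-4) + 17 + 24 + 26 = 63
σ = (4, 3, 2, 1): (-4) + 17 + (-3) + 23 = 33
Optimal value attained by: σ = (3, 4, 1, 2).
Answer: det⊕(C) = 83; verdict: NONSINGULAR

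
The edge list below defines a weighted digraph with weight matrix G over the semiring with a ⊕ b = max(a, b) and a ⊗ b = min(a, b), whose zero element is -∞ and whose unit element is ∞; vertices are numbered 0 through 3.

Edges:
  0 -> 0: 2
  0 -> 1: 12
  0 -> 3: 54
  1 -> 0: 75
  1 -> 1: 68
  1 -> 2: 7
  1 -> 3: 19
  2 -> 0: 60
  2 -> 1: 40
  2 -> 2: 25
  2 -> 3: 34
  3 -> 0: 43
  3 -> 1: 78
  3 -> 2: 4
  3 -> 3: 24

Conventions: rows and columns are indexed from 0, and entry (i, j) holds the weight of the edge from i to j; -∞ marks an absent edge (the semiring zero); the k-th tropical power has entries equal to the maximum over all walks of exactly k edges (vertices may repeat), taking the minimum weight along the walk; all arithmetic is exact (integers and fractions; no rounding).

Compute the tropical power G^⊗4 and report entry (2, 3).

G^⊗2:
  [43, 54, 7, 24]
  [68, 68, 7, 54]
  [40, 40, 25, 54]
  [75, 68, 7, 43]
G^⊗3:
  [54, 54, 7, 43]
  [68, 68, 7, 54]
  [43, 54, 25, 40]
  [68, 68, 7, 54]
G^⊗4:
  [54, 54, 7, 54]
  [68, 68, 7, 54]
  [54, 54, 25, 43]
  [68, 68, 7, 54]
Key observation: the optimum is the walk 2->0->3->0->3, with weight 60 min 54 min 43 min 54 = 43.
Optimal value attained by: walk 2->0->3->0->3.
Answer: (G^⊗4)[2][3] = 43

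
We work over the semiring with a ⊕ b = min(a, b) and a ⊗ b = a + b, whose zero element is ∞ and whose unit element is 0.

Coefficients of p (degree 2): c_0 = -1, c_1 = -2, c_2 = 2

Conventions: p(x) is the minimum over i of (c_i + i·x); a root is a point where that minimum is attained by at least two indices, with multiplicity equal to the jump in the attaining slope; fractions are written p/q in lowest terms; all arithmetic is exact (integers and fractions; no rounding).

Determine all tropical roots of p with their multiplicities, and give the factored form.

hull edge (i=0, c=-1) to (i=1, c=-2): slope -1, span 1
hull edge (i=1, c=-2) to (i=2, c=2): slope 4, span 1
Factored form: p(x) = 2 ⊗ (x ⊕ (-4)) ⊗ (x ⊕ 1)
Answer: roots = -4 (mult 1), 1 (mult 1)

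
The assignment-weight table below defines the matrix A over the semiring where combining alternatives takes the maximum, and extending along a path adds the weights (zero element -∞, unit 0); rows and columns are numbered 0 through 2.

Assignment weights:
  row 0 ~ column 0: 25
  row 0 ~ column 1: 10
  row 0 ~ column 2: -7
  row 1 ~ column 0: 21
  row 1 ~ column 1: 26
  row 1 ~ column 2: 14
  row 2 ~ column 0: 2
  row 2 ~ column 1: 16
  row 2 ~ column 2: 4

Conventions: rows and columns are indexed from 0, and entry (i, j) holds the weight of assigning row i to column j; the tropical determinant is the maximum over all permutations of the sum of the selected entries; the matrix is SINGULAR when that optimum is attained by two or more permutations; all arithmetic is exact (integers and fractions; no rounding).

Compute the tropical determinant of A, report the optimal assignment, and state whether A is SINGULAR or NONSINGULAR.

σ = (0, 1, 2): 25 + 26 + 4 = 55
σ = (0, 2, 1): 25 + 14 + 16 = 55
σ = (1, 0, 2): 10 + 21 + 4 = 35
σ = (1, 2, 0): 10 + 14 + 2 = 26
σ = (2, 0, 1): (-7) + 21 + 16 = 30
σ = (2, 1, 0): (-7) + 26 + 2 = 21
Optimal value attained by: σ = (0, 1, 2).
Answer: det⊕(A) = 55; verdict: SINGULAR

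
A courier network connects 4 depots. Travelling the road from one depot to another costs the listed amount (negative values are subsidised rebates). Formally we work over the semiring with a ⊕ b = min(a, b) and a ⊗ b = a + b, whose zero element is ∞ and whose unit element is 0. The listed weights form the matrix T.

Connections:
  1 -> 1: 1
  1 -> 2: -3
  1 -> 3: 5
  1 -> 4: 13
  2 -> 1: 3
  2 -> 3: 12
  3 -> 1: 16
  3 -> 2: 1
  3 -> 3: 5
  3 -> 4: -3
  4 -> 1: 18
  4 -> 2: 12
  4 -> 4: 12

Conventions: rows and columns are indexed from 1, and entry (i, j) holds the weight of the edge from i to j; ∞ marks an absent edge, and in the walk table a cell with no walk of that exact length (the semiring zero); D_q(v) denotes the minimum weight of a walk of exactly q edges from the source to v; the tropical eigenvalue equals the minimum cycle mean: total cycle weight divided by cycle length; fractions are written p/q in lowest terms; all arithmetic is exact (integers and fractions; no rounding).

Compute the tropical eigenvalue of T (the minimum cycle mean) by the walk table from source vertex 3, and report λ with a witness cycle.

q=0: [∞, ∞, 0, ∞]
q=1: [16, 1, 5, -3]
q=2: [4, 6, 10, 2]
q=3: [5, 1, 9, 7]
q=4: [4, 2, 10, 6]
Optimal cycle mean attained by: cycle 1->2->1, total (-3) + 3, length 2.
Answer: λ = 0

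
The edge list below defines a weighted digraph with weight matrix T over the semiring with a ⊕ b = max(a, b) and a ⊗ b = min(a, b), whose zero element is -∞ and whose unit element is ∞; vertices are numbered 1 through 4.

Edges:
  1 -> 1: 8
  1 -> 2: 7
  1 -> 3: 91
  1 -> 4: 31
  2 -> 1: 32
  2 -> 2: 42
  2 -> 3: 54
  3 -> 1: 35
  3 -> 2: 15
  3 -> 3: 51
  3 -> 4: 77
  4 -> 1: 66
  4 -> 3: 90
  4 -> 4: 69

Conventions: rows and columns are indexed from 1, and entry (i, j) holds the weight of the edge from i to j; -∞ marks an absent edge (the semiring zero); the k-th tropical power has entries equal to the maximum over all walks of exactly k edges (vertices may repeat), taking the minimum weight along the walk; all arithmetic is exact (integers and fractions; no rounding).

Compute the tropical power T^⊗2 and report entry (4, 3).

T^⊗2:
  [35, 15, 51, 77]
  [35, 42, 51, 54]
  [66, 15, 77, 69]
  [66, 15, 69, 77]
Key observation: the optimum is the walk 4->4->3, with weight 69 min 90 = 69.
Optimal value attained by: walk 4->4->3.
Answer: (T^⊗2)[4][3] = 69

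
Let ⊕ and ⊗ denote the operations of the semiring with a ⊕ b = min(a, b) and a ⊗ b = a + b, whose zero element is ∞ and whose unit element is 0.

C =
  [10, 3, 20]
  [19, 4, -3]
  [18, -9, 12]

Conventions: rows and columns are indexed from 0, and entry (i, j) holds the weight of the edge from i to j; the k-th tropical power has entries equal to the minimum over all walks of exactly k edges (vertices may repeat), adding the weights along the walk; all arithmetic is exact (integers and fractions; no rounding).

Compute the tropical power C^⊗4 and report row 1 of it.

C^⊗2:
  [20, 7, 0]
  [15, -12, 1]
  [10, -5, -12]
C^⊗3:
  [18, -9, 4]
  [7, -8, -15]
  [6, -21, -8]
C^⊗4:
  [10, -5, -12]
  [3, -24, -11]
  [-2, -17, -24]
Answer: row 1 of C^⊗4 = [3, -24, -11]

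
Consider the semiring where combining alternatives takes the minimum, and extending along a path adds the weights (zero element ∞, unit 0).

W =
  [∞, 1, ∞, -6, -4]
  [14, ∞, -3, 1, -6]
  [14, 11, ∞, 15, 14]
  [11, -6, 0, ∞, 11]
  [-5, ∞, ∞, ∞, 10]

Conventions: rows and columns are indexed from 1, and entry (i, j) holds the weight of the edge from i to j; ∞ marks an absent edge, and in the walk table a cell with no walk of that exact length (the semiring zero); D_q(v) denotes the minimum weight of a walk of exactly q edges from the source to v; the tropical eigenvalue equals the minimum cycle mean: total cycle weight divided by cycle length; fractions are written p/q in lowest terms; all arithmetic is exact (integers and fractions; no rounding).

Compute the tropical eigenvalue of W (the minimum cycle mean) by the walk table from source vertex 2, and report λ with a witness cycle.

q=0: [∞, 0, ∞, ∞, ∞]
q=1: [14, ∞, -3, 1, -6]
q=2: [-11, -5, 1, 8, 4]
q=3: [-1, -10, -8, -17, -15]
q=4: [-20, -23, -17, -9, -16]
q=5: [-21, -19, -26, -26, -29]
Optimal cycle mean attained by: cycle 1->4->2->5->1, total (-6) + (-6) + (-6) + (-5), length 4.
Answer: λ = -23/4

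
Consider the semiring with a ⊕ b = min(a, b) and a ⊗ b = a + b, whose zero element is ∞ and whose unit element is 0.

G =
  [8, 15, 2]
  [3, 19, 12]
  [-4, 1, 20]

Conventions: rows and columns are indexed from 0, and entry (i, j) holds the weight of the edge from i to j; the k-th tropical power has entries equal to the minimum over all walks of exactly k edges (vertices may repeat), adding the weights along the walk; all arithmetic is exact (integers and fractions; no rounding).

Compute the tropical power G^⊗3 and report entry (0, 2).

G^⊗2:
  [-2, 3, 10]
  [8, 13, 5]
  [4, 11, -2]
G^⊗3:
  [6, 11, 0]
  [1, 6, 10]
  [-6, -1, 6]
Key observation: the optimum is the walk 0->2->0->2, with weight 2 + (-4) + 2 = 0.
Optimal value attained by: walk 0->2->0->2.
Answer: (G^⊗3)[0][2] = 0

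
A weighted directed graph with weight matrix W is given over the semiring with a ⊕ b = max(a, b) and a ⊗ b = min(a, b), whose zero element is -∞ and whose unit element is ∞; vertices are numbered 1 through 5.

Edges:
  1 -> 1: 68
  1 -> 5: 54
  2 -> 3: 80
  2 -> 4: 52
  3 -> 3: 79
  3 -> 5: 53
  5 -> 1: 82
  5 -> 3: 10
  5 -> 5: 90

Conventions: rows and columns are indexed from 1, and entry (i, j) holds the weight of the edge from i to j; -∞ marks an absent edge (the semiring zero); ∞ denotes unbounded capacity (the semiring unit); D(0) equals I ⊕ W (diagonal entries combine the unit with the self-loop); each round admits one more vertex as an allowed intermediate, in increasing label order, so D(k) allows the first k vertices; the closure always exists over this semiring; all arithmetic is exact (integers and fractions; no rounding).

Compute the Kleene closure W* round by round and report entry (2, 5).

D(0):
  [∞, -∞, -∞, -∞, 54]
  [-∞, ∞, 80, 52, -∞]
  [-∞, -∞, ∞, -∞, 53]
  [-∞, -∞, -∞, ∞, -∞]
  [82, -∞, 10, -∞, ∞]
D(1):
  [∞, -∞, -∞, -∞, 54]
  [-∞, ∞, 80, 52, -∞]
  [-∞, -∞, ∞, -∞, 53]
  [-∞, -∞, -∞, ∞, -∞]
  [82, -∞, 10, -∞, ∞]
D(2):
  [∞, -∞, -∞, -∞, 54]
  [-∞, ∞, 80, 52, -∞]
  [-∞, -∞, ∞, -∞, 53]
  [-∞, -∞, -∞, ∞, -∞]
  [82, -∞, 10, -∞, ∞]
D(3):
  [∞, -∞, -∞, -∞, 54]
  [-∞, ∞, 80, 52, 53]
  [-∞, -∞, ∞, -∞, 53]
  [-∞, -∞, -∞, ∞, -∞]
  [82, -∞, 10, -∞, ∞]
D(4):
  [∞, -∞, -∞, -∞, 54]
  [-∞, ∞, 80, 52, 53]
  [-∞, -∞, ∞, -∞, 53]
  [-∞, -∞, -∞, ∞, -∞]
  [82, -∞, 10, -∞, ∞]
D(5):
  [∞, -∞, 10, -∞, 54]
  [53, ∞, 80, 52, 53]
  [53, -∞, ∞, -∞, 53]
  [-∞, -∞, -∞, ∞, -∞]
  [82, -∞, 10, -∞, ∞]
Answer: W*[2][5] = 53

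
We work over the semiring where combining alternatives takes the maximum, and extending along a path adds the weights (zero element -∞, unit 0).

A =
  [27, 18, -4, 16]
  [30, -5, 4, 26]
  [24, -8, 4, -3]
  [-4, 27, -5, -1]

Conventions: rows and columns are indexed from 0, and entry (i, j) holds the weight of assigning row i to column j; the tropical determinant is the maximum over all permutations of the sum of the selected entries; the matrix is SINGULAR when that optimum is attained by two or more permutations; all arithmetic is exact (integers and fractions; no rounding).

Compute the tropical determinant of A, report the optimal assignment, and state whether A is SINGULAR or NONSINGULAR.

σ = (0, 1, 2, 3): 27 + (-5) + 4 + (-1) = 25
σ = (0, 1, 3, 2): 27 + (-5) + (-3) + (-5) = 14
σ = (0, 2, 1, 3): 27 + 4 + (-8) + (-1) = 22
σ = (0, 2, 3, 1): 27 + 4 + (-3) + 27 = 55
σ = (0, 3, 1, 2): 27 + 26 + (-8) + (-5) = 40
σ = (0, 3, 2, 1): 27 + 26 + 4 + 27 = 84
σ = (1, 0, 2, 3): 18 + 30 + 4 + (-1) = 51
σ = (1, 0, 3, 2): 18 + 30 + (-3) + (-5) = 40
σ = (1, 2, 0, 3): 18 + 4 + 24 + (-1) = 45
σ = (1, 2, 3, 0): 18 + 4 + (-3) + (-4) = 15
σ = (1, 3, 0, 2): 18 + 26 + 24 + (-5) = 63
σ = (1, 3, 2, 0): 18 + 26 + 4 + (-4) = 44
σ = (2, 0, 1, 3): (-4) + 30 + (-8) + (-1) = 17
σ = (2, 0, 3, 1): (-4) + 30 + (-3) + 27 = 50
σ = (2, 1, 0, 3): (-4) + (-5) + 24 + (-1) = 14
σ = (2, 1, 3, 0): (-4) + (-5) + (-3) + (-4) = -16
σ = (2, 3, 0, 1): (-4) + 26 + 24 + 27 = 73
σ = (2, 3, 1, 0): (-4) + 26 + (-8) + (-4) = 10
σ = (3, 0, 1, 2): 16 + 30 + (-8) + (-5) = 33
σ = (3, 0, 2, 1): 16 + 30 + 4 + 27 = 77
σ = (3, 1, 0, 2): 16 + (-5) + 24 + (-5) = 30
σ = (3, 1, 2, 0): 16 + (-5) + 4 + (-4) = 11
σ = (3, 2, 0, 1): 16 + 4 + 24 + 27 = 71
σ = (3, 2, 1, 0): 16 + 4 + (-8) + (-4) = 8
Optimal value attained by: σ = (0, 3, 2, 1).
Answer: det⊕(A) = 84; verdict: NONSINGULAR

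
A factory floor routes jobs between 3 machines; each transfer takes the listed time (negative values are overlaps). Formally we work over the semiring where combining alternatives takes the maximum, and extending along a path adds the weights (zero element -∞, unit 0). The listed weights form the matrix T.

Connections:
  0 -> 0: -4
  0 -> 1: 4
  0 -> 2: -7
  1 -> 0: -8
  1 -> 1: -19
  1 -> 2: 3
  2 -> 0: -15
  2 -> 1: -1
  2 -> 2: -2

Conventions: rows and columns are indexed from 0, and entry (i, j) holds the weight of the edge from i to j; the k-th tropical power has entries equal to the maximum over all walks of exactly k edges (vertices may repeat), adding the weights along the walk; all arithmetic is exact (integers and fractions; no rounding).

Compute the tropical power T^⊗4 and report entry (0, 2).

T^⊗2:
  [-4, 0, 7]
  [-12, 2, 1]
  [-9, -3, 2]
T^⊗3:
  [-8, 6, 5]
  [-6, 0, 5]
  [-11, 1, 0]
T^⊗4:
  [-2, 4, 9]
  [-8, 4, 3]
  [-7, -1, 4]
Key observation: the optimum is the walk 0->1->2->1->2, with weight 4 + 3 + (-1) + 3 = 9.
Optimal value attained by: walk 0->1->2->1->2.
Answer: (T^⊗4)[0][2] = 9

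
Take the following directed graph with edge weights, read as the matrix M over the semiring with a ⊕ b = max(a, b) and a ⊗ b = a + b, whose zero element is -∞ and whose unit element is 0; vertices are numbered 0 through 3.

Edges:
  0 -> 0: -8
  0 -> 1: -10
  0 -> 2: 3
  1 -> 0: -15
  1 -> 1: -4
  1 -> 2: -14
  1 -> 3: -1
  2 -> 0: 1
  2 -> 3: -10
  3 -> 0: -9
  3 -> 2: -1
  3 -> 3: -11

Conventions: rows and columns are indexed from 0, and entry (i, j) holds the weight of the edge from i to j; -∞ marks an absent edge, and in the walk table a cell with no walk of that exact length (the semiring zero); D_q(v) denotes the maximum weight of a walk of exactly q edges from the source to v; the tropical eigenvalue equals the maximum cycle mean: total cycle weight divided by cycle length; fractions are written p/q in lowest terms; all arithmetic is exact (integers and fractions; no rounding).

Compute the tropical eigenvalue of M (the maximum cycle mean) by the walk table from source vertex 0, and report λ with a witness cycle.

q=0: [0, -∞, -∞, -∞]
q=1: [-8, -10, 3, -∞]
q=2: [4, -14, -5, -7]
q=3: [-4, -6, 7, -15]
q=4: [8, -10, -1, -3]
Optimal cycle mean attained by: cycle 0->2->0, total 3 + 1, length 2.
Answer: λ = 2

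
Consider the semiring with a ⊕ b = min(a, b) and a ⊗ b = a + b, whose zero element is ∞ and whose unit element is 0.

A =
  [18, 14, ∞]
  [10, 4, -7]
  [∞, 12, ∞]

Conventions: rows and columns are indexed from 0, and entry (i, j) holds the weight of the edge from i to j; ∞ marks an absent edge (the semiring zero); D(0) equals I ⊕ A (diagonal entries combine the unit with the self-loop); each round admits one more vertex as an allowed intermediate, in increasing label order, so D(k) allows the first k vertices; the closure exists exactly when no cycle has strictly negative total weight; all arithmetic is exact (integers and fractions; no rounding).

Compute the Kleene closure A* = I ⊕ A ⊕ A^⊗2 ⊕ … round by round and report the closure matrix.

D(0):
  [0, 14, ∞]
  [10, 0, -7]
  [∞, 12, 0]
D(1):
  [0, 14, ∞]
  [10, 0, -7]
  [∞, 12, 0]
D(2):
  [0, 14, 7]
  [10, 0, -7]
  [22, 12, 0]
D(3):
  [0, 14, 7]
  [10, 0, -7]
  [22, 12, 0]
Answer: A* = [[0, 14, 7], [10, 0, -7], [22, 12, 0]]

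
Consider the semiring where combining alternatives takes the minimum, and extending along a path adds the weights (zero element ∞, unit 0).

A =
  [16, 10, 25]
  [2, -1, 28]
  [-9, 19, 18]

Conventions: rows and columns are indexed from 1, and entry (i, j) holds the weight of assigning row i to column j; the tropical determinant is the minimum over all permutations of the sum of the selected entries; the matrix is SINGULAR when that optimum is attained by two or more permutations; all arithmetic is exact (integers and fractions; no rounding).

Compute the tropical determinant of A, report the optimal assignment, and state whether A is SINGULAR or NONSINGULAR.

σ = (1, 2, 3): 16 + (-1) + 18 = 33
σ = (1, 3, 2): 16 + 28 + 19 = 63
σ = (2, 1, 3): 10 + 2 + 18 = 30
σ = (2, 3, 1): 10 + 28 + (-9) = 29
σ = (3, 1, 2): 25 + 2 + 19 = 46
σ = (3, 2, 1): 25 + (-1) + (-9) = 15
Optimal value attained by: σ = (3, 2, 1).
Answer: det⊕(A) = 15; verdict: NONSINGULAR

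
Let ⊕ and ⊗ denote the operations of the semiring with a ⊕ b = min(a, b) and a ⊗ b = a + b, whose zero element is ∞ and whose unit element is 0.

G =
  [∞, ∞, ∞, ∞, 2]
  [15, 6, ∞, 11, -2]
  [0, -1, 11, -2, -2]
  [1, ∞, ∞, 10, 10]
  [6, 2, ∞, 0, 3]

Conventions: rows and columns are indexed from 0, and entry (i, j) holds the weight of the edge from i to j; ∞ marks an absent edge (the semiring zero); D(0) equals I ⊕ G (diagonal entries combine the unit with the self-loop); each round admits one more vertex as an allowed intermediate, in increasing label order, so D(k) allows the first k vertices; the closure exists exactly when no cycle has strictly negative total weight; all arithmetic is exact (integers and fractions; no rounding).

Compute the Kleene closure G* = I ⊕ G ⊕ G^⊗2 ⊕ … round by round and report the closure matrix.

D(0):
  [0, ∞, ∞, ∞, 2]
  [15, 0, ∞, 11, -2]
  [0, -1, 0, -2, -2]
  [1, ∞, ∞, 0, 10]
  [6, 2, ∞, 0, 0]
D(1):
  [0, ∞, ∞, ∞, 2]
  [15, 0, ∞, 11, -2]
  [0, -1, 0, -2, -2]
  [1, ∞, ∞, 0, 3]
  [6, 2, ∞, 0, 0]
D(2):
  [0, ∞, ∞, ∞, 2]
  [15, 0, ∞, 11, -2]
  [0, -1, 0, -2, -3]
  [1, ∞, ∞, 0, 3]
  [6, 2, ∞, 0, 0]
D(3):
  [0, ∞, ∞, ∞, 2]
  [15, 0, ∞, 11, -2]
  [0, -1, 0, -2, -3]
  [1, ∞, ∞, 0, 3]
  [6, 2, ∞, 0, 0]
D(4):
  [0, ∞, ∞, ∞, 2]
  [12, 0, ∞, 11, -2]
  [-1, -1, 0, -2, -3]
  [1, ∞, ∞, 0, 3]
  [1, 2, ∞, 0, 0]
D(5):
  [0, 4, ∞, 2, 2]
  [-1, 0, ∞, -2, -2]
  [-2, -1, 0, -3, -3]
  [1, 5, ∞, 0, 3]
  [1, 2, ∞, 0, 0]
Answer: G* = [[0, 4, ∞, 2, 2], [-1, 0, ∞, -2, -2], [-2, -1, 0, -3, -3], [1, 5, ∞, 0, 3], [1, 2, ∞, 0, 0]]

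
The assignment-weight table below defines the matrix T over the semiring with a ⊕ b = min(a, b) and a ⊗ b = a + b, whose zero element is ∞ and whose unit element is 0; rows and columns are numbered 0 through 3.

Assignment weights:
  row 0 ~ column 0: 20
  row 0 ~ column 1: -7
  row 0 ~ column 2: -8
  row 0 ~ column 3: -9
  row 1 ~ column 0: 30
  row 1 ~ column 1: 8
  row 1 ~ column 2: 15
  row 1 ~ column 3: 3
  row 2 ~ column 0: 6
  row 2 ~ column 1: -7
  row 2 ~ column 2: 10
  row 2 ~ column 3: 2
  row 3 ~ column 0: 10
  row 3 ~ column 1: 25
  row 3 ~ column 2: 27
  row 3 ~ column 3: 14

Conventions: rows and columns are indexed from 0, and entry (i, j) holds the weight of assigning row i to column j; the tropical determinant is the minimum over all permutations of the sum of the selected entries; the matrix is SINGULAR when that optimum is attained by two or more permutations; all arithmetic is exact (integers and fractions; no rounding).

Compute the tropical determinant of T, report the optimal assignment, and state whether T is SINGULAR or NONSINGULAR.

σ = (0, 1, 2, 3): 20 + 8 + 10 + 14 = 52
σ = (0, 1, 3, 2): 20 + 8 + 2 + 27 = 57
σ = (0, 2, 1, 3): 20 + 15 + (-7) + 14 = 42
σ = (0, 2, 3, 1): 20 + 15 + 2 + 25 = 62
σ = (0, 3, 1, 2): 20 + 3 + (-7) + 27 = 43
σ = (0, 3, 2, 1): 20 + 3 + 10 + 25 = 58
σ = (1, 0, 2, 3): (-7) + 30 + 10 + 14 = 47
σ = (1, 0, 3, 2): (-7) + 30 + 2 + 27 = 52
σ = (1, 2, 0, 3): (-7) + 15 + 6 + 14 = 28
σ = (1, 2, 3, 0): (-7) + 15 + 2 + 10 = 20
σ = (1, 3, 0, 2): (-7) + 3 + 6 + 27 = 29
σ = (1, 3, 2, 0): (-7) + 3 + 10 + 10 = 16
σ = (2, 0, 1, 3): (-8) + 30 + (-7) + 14 = 29
σ = (2, 0, 3, 1): (-8) + 30 + 2 + 25 = 49
σ = (2, 1, 0, 3): (-8) + 8 + 6 + 14 = 20
σ = (2, 1, 3, 0): (-8) + 8 + 2 + 10 = 12
σ = (2, 3, 0, 1): (-8) + 3 + 6 + 25 = 26
σ = (2, 3, 1, 0): (-8) + 3 + (-7) + 10 = -2
σ = (3, 0, 1, 2): (-9) + 30 + (-7) + 27 = 41
σ = (3, 0, 2, 1): (-9) + 30 + 10 + 25 = 56
σ = (3, 1, 0, 2): (-9) + 8 + 6 + 27 = 32
σ = (3, 1, 2, 0): (-9) + 8 + 10 + 10 = 19
σ = (3, 2, 0, 1): (-9) + 15 + 6 + 25 = 37
σ = (3, 2, 1, 0): (-9) + 15 + (-7) + 10 = 9
Optimal value attained by: σ = (2, 3, 1, 0).
Answer: det⊕(T) = -2; verdict: NONSINGULAR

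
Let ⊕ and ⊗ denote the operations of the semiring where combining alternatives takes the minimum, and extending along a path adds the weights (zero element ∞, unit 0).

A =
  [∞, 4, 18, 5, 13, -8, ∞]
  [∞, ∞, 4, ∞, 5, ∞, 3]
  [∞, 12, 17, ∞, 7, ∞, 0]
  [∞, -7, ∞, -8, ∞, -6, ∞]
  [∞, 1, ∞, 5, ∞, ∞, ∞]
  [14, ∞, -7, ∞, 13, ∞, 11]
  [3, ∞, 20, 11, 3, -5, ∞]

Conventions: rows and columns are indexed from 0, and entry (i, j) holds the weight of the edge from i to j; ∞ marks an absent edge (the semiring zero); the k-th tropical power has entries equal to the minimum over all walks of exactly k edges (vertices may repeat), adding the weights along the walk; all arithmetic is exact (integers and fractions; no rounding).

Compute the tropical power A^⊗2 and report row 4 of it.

A^⊗2:
  [6, -2, -15, -3, 5, -1, 3]
  [6, 6, 21, 10, 6, -2, 4]
  [3, 8, 16, 11, 3, -5, 15]
  [8, -15, -13, -16, -2, -14, -4]
  [∞, -2, 5, -3, 6, -1, 4]
  [14, 5, 10, 18, 0, 6, -7]
  [9, 4, -12, 3, 8, -5, 6]
Answer: row 4 of A^⊗2 = [∞, -2, 5, -3, 6, -1, 4]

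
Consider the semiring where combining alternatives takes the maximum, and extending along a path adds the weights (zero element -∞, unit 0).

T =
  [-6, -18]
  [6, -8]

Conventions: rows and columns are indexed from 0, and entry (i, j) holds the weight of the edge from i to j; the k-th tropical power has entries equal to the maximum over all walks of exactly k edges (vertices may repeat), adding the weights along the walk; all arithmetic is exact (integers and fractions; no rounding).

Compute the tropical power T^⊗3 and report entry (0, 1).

T^⊗2:
  [-12, -24]
  [0, -12]
T^⊗3:
  [-18, -30]
  [-6, -18]
Key observation: the optimum is the walk 0->0->0->1, with weight (-6) + (-6) + (-18) = -30.
Optimal value attained by: walk 0->0->0->1.
Answer: (T^⊗3)[0][1] = -30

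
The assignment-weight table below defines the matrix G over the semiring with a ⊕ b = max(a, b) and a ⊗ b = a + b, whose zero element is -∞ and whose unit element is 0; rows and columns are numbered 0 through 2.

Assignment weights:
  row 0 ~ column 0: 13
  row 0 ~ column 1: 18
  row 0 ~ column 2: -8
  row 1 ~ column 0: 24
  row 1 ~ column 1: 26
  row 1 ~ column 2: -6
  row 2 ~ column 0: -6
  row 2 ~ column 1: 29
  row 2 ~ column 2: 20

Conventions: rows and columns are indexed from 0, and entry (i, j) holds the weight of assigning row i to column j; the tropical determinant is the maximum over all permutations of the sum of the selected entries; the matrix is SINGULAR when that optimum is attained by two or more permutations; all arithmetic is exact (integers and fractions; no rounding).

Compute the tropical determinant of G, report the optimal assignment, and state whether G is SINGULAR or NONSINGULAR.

σ = (0, 1, 2): 13 + 26 + 20 = 59
σ = (0, 2, 1): 13 + (-6) + 29 = 36
σ = (1, 0, 2): 18 + 24 + 20 = 62
σ = (1, 2, 0): 18 + (-6) + (-6) = 6
σ = (2, 0, 1): (-8) + 24 + 29 = 45
σ = (2, 1, 0): (-8) + 26 + (-6) = 12
Optimal value attained by: σ = (1, 0, 2).
Answer: det⊕(G) = 62; verdict: NONSINGULAR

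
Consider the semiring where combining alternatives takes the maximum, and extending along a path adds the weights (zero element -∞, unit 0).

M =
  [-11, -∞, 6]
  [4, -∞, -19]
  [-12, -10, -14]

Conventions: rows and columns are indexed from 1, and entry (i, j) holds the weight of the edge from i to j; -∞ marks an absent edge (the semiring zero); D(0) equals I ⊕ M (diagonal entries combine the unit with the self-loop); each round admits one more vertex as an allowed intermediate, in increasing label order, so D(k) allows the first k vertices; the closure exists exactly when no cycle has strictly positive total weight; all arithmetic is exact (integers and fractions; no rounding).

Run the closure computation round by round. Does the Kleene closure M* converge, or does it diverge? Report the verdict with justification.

D(0):
  [0, -∞, 6]
  [4, 0, -19]
  [-12, -10, 0]
D(1):
  [0, -∞, 6]
  [4, 0, 10]
  [-12, -10, 0]
D(2):
  [0, -∞, 6]
  [4, 0, 10]
  [-6, -10, 0]
D(3):
  [0, -4, 6]
  [4, 0, 10]
  [-6, -10, 0]
Key observation: every diagonal entry stays at the unit through all rounds, so no improving cycle exists.
Answer: CONVERGES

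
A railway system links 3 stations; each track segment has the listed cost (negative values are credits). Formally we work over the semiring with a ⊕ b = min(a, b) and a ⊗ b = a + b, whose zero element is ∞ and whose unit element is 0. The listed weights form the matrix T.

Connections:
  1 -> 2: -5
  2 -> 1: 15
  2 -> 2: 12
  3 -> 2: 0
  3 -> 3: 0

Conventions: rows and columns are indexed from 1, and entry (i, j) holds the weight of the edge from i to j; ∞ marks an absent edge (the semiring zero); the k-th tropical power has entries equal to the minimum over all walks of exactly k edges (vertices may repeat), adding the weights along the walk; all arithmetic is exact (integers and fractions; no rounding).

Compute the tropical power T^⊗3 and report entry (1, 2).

T^⊗2:
  [10, 7, ∞]
  [27, 10, ∞]
  [15, 0, 0]
T^⊗3:
  [22, 5, ∞]
  [25, 22, ∞]
  [15, 0, 0]
Key observation: the optimum is the walk 1->2->1->2, with weight (-5) + 15 + (-5) = 5.
Optimal value attained by: walk 1->2->1->2.
Answer: (T^⊗3)[1][2] = 5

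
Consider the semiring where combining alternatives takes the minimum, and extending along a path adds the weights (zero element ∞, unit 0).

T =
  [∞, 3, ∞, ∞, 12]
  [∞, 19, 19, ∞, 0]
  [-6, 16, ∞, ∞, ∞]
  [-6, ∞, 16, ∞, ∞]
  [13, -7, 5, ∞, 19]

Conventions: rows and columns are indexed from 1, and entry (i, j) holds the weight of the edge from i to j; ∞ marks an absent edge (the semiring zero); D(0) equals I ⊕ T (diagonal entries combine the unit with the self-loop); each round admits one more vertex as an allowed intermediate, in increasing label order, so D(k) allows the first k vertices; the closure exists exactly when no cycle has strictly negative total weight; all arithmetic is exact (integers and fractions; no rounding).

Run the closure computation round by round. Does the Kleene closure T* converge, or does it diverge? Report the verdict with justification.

D(0):
  [0, 3, ∞, ∞, 12]
  [∞, 0, 19, ∞, 0]
  [-6, 16, 0, ∞, ∞]
  [-6, ∞, 16, 0, ∞]
  [13, -7, 5, ∞, 0]
D(1):
  [0, 3, ∞, ∞, 12]
  [∞, 0, 19, ∞, 0]
  [-6, -3, 0, ∞, 6]
  [-6, -3, 16, 0, 6]
  [13, -7, 5, ∞, 0]
Detection: at round 2, diagonal entry (5, 5) turns strictly negative.
Key observation: the cycle 5->2->5 has total weight (-7) + 0, which is strictly negative.
Answer: DIVERGES — negative cycle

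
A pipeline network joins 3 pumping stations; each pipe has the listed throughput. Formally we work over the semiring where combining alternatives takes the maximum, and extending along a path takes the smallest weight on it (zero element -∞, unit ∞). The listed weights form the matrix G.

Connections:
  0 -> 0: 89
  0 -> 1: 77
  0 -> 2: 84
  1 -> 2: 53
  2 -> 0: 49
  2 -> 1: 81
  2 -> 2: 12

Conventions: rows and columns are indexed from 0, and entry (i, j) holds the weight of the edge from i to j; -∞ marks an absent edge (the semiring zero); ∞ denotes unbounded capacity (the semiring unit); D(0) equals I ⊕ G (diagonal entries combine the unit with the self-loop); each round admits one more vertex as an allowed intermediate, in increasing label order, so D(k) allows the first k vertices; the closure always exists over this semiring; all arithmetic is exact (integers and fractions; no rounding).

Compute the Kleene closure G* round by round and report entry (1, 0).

D(0):
  [∞, 77, 84]
  [-∞, ∞, 53]
  [49, 81, ∞]
D(1):
  [∞, 77, 84]
  [-∞, ∞, 53]
  [49, 81, ∞]
D(2):
  [∞, 77, 84]
  [-∞, ∞, 53]
  [49, 81, ∞]
D(3):
  [∞, 81, 84]
  [49, ∞, 53]
  [49, 81, ∞]
Answer: G*[1][0] = 49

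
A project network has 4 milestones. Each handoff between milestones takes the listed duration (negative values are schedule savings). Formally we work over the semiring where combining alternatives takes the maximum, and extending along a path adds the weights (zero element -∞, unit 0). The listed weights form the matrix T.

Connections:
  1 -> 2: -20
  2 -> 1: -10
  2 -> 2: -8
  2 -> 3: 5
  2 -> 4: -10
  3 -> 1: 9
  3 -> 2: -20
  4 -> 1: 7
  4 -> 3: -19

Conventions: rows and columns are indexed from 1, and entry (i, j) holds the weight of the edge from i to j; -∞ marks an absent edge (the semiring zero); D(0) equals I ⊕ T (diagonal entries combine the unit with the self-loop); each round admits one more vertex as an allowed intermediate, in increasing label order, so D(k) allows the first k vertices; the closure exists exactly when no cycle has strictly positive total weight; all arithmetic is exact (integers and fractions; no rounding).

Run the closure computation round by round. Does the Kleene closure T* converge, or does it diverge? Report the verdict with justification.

D(0):
  [0, -20, -∞, -∞]
  [-10, 0, 5, -10]
  [9, -20, 0, -∞]
  [7, -∞, -19, 0]
D(1):
  [0, -20, -∞, -∞]
  [-10, 0, 5, -10]
  [9, -11, 0, -∞]
  [7, -13, -19, 0]
D(2):
  [0, -20, -15, -30]
  [-10, 0, 5, -10]
  [9, -11, 0, -21]
  [7, -13, -8, 0]
D(3):
  [0, -20, -15, -30]
  [14, 0, 5, -10]
  [9, -11, 0, -21]
  [7, -13, -8, 0]
D(4):
  [0, -20, -15, -30]
  [14, 0, 5, -10]
  [9, -11, 0, -21]
  [7, -13, -8, 0]
Key observation: every diagonal entry stays at the unit through all rounds, so no improving cycle exists.
Answer: CONVERGES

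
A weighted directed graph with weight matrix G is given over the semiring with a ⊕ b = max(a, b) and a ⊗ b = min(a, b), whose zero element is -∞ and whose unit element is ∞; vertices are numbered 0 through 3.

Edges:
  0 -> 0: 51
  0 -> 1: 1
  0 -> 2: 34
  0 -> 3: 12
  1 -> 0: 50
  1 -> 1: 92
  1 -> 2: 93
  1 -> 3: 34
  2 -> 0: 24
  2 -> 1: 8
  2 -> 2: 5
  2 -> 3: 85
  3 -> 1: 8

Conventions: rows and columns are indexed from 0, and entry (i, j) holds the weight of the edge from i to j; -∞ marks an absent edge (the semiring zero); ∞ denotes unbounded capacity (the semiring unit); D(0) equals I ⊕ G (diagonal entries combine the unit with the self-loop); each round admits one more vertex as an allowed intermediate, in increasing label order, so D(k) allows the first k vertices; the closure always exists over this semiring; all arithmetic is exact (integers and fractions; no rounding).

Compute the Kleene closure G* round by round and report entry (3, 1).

D(0):
  [∞, 1, 34, 12]
  [50, ∞, 93, 34]
  [24, 8, ∞, 85]
  [-∞, 8, -∞, ∞]
D(1):
  [∞, 1, 34, 12]
  [50, ∞, 93, 34]
  [24, 8, ∞, 85]
  [-∞, 8, -∞, ∞]
D(2):
  [∞, 1, 34, 12]
  [50, ∞, 93, 34]
  [24, 8, ∞, 85]
  [8, 8, 8, ∞]
D(3):
  [∞, 8, 34, 34]
  [50, ∞, 93, 85]
  [24, 8, ∞, 85]
  [8, 8, 8, ∞]
D(4):
  [∞, 8, 34, 34]
  [50, ∞, 93, 85]
  [24, 8, ∞, 85]
  [8, 8, 8, ∞]
Answer: G*[3][1] = 8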